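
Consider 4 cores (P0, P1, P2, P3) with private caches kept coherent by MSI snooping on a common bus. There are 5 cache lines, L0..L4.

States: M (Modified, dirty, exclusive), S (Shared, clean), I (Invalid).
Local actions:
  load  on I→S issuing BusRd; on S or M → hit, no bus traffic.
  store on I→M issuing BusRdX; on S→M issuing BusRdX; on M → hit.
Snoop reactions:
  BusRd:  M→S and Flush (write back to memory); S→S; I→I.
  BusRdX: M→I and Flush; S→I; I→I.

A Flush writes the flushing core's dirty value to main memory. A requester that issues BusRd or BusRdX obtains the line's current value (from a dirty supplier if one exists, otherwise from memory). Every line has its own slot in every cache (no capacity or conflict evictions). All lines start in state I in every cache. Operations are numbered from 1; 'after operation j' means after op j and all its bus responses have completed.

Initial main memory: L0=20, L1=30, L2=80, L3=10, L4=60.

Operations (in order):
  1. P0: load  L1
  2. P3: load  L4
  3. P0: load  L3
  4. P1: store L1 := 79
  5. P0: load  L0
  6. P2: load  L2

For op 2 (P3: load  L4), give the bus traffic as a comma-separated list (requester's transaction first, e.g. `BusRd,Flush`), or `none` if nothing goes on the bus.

bus = BusRd

  op1 P0: load  L1 → S/I/I/I on L1; bus BusRd; mem=30
  op2 P3: load  L4 → I/I/I/S on L4; bus BusRd; mem=60
  op3 P0: load  L3 → S/I/I/I on L3; bus BusRd; mem=10
  op4 P1: store L1 := 79 → I/M/I/I on L1; bus BusRdX; mem=30
  op5 P0: load  L0 → S/I/I/I on L0; bus BusRd; mem=20
  op6 P2: load  L2 → I/I/S/I on L2; bus BusRd; mem=80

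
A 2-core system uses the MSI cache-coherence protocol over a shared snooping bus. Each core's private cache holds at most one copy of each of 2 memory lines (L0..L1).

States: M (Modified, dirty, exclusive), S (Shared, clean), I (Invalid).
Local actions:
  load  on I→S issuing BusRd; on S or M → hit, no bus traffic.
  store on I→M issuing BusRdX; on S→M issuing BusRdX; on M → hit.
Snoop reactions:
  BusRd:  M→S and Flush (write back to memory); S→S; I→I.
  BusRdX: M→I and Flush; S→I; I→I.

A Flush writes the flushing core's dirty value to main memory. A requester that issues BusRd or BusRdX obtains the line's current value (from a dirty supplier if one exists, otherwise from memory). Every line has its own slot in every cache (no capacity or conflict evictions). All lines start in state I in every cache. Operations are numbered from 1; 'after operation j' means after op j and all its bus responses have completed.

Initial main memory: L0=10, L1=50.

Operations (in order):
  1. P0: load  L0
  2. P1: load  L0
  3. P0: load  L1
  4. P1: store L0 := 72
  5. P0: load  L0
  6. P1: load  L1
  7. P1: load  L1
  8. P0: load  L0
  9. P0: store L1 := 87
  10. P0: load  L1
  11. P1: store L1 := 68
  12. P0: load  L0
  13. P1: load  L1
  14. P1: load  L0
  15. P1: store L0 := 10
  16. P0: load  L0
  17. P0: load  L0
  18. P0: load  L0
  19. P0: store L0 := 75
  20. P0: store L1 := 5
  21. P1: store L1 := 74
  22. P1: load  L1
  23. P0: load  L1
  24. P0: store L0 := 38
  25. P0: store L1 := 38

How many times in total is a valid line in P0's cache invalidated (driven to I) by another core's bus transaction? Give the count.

1. P0: load  L0  bus=[BusRd]  L0: P0=S P1=I  mem[L0]=10
2. P1: load  L0  bus=[BusRd]  L0: P0=S P1=S  mem[L0]=10
3. P0: load  L1  bus=[BusRd]  L1: P0=S P1=I  mem[L1]=50
4. P1: store L0 := 72  bus=[BusRdX]  L0: P0=I P1=M  mem[L0]=10
5. P0: load  L0  bus=[BusRd,Flush]  L0: P0=S P1=S  mem[L0]=72
6. P1: load  L1  bus=[BusRd]  L1: P0=S P1=S  mem[L1]=50
7. P1: load  L1  bus=[-]  L1: P0=S P1=S  mem[L1]=50
8. P0: load  L0  bus=[-]  L0: P0=S P1=S  mem[L0]=72
9. P0: store L1 := 87  bus=[BusRdX]  L1: P0=M P1=I  mem[L1]=50
10. P0: load  L1  bus=[-]  L1: P0=M P1=I  mem[L1]=50
11. P1: store L1 := 68  bus=[BusRdX,Flush]  L1: P0=I P1=M  mem[L1]=87
12. P0: load  L0  bus=[-]  L0: P0=S P1=S  mem[L0]=72
13. P1: load  L1  bus=[-]  L1: P0=I P1=M  mem[L1]=87
14. P1: load  L0  bus=[-]  L0: P0=S P1=S  mem[L0]=72
15. P1: store L0 := 10  bus=[BusRdX]  L0: P0=I P1=M  mem[L0]=72
16. P0: load  L0  bus=[BusRd,Flush]  L0: P0=S P1=S  mem[L0]=10
17. P0: load  L0  bus=[-]  L0: P0=S P1=S  mem[L0]=10
18. P0: load  L0  bus=[-]  L0: P0=S P1=S  mem[L0]=10
19. P0: store L0 := 75  bus=[BusRdX]  L0: P0=M P1=I  mem[L0]=10
20. P0: store L1 := 5  bus=[BusRdX,Flush]  L1: P0=M P1=I  mem[L1]=68
21. P1: store L1 := 74  bus=[BusRdX,Flush]  L1: P0=I P1=M  mem[L1]=5
22. P1: load  L1  bus=[-]  L1: P0=I P1=M  mem[L1]=5
23. P0: load  L1  bus=[BusRd,Flush]  L1: P0=S P1=S  mem[L1]=74
24. P0: store L0 := 38  bus=[-]  L0: P0=M P1=I  mem[L0]=10
25. P0: store L1 := 38  bus=[BusRdX]  L1: P0=M P1=I  mem[L1]=74

invalidations = 4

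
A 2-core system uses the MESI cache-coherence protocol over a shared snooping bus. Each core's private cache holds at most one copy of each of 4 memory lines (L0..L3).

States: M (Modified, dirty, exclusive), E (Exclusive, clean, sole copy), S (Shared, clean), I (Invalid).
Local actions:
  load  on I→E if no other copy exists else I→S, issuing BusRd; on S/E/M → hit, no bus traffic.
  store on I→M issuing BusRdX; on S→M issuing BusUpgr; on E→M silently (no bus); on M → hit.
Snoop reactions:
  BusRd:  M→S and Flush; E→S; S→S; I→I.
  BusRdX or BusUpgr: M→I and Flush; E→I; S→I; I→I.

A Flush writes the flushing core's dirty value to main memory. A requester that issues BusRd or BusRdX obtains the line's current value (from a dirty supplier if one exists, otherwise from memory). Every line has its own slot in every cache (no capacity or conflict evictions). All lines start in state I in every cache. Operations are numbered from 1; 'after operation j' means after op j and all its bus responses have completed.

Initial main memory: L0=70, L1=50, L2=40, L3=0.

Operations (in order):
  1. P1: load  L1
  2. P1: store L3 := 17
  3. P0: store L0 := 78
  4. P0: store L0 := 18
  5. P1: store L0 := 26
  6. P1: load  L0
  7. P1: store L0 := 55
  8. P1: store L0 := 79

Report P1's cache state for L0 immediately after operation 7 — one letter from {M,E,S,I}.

state = M

  op1 P1: load  L1 → I/E on L1; bus BusRd; mem=50
  op2 P1: store L3 := 17 → I/M on L3; bus BusRdX; mem=0
  op3 P0: store L0 := 78 → M/I on L0; bus BusRdX; mem=70
  op4 P0: store L0 := 18 → M/I on L0; bus (none); mem=70
  op5 P1: store L0 := 26 → I/M on L0; bus BusRdX Flush; mem=18
  op6 P1: load  L0 → I/M on L0; bus (none); mem=18
  op7 P1: store L0 := 55 → I/M on L0; bus (none); mem=18
  op8 P1: store L0 := 79 → I/M on L0; bus (none); mem=18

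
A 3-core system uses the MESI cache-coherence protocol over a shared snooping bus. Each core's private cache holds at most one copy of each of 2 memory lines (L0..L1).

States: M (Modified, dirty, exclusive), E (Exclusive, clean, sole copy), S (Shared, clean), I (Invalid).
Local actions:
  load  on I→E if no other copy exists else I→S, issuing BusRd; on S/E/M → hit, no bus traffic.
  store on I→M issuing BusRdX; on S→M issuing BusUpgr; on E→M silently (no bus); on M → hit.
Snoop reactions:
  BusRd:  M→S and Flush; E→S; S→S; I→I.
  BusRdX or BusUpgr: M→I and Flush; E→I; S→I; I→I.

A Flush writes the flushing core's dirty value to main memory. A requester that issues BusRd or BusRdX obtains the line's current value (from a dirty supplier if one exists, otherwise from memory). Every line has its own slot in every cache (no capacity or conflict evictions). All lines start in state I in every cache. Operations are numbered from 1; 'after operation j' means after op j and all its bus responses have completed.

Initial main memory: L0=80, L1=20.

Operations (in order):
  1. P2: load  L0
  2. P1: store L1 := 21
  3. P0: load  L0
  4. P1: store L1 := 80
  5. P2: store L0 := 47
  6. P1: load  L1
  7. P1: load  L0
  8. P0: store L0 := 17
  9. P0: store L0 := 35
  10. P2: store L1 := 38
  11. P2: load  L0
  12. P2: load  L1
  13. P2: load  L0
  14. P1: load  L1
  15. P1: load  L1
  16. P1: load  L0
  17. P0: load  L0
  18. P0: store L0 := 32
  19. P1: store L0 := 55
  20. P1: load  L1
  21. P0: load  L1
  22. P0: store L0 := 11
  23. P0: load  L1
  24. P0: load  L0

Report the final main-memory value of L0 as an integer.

memory[L0] = 55

[1] P2: load  L0 | P0:I, P1:I, P2:E(80) | bus: BusRd
[2] P1: store L1 := 21 | P0:I, P1:M(21), P2:I | bus: BusRdX
[3] P0: load  L0 | P0:S(80), P1:I, P2:S(80) | bus: BusRd
[4] P1: store L1 := 80 | P0:I, P1:M(80), P2:I | bus: none
[5] P2: store L0 := 47 | P0:I, P1:I, P2:M(47) | bus: BusUpgr
[6] P1: load  L1 | P0:I, P1:M(80), P2:I | bus: none
[7] P1: load  L0 | P0:I, P1:S(47), P2:S(47) | bus: BusRd,Flush
[8] P0: store L0 := 17 | P0:M(17), P1:I, P2:I | bus: BusRdX
[9] P0: store L0 := 35 | P0:M(35), P1:I, P2:I | bus: none
[10] P2: store L1 := 38 | P0:I, P1:I, P2:M(38) | bus: BusRdX,Flush
[11] P2: load  L0 | P0:S(35), P1:I, P2:S(35) | bus: BusRd,Flush
[12] P2: load  L1 | P0:I, P1:I, P2:M(38) | bus: none
[13] P2: load  L0 | P0:S(35), P1:I, P2:S(35) | bus: none
[14] P1: load  L1 | P0:I, P1:S(38), P2:S(38) | bus: BusRd,Flush
[15] P1: load  L1 | P0:I, P1:S(38), P2:S(38) | bus: none
[16] P1: load  L0 | P0:S(35), P1:S(35), P2:S(35) | bus: BusRd
[17] P0: load  L0 | P0:S(35), P1:S(35), P2:S(35) | bus: none
[18] P0: store L0 := 32 | P0:M(32), P1:I, P2:I | bus: BusUpgr
[19] P1: store L0 := 55 | P0:I, P1:M(55), P2:I | bus: BusRdX,Flush
[20] P1: load  L1 | P0:I, P1:S(38), P2:S(38) | bus: none
[21] P0: load  L1 | P0:S(38), P1:S(38), P2:S(38) | bus: BusRd
[22] P0: store L0 := 11 | P0:M(11), P1:I, P2:I | bus: BusRdX,Flush
[23] P0: load  L1 | P0:S(38), P1:S(38), P2:S(38) | bus: none
[24] P0: load  L0 | P0:M(11), P1:I, P2:I | bus: none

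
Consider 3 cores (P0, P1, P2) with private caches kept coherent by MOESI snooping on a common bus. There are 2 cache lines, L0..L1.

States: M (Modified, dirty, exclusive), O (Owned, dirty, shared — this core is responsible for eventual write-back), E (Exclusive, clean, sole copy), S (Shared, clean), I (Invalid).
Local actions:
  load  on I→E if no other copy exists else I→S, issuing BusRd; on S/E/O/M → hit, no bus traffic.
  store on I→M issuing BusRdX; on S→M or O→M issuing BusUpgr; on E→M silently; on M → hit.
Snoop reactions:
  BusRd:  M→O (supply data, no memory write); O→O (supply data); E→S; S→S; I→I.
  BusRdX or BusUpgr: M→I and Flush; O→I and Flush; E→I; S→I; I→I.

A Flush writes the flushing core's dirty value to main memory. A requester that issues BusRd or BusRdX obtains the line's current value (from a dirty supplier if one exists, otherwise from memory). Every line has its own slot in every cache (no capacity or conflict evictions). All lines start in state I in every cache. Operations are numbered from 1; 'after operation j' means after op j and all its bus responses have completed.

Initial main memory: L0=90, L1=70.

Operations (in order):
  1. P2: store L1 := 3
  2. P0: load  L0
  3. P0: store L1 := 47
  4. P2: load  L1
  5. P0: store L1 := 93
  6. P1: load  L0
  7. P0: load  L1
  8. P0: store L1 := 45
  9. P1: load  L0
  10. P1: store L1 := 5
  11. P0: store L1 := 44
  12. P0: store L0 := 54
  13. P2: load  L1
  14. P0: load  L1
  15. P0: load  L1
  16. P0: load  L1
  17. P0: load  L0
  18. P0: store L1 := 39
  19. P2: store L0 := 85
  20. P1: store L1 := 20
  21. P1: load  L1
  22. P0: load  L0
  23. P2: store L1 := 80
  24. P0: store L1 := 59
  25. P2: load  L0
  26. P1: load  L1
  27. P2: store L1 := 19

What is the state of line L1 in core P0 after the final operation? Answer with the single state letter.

state = I

1. P2: store L1 := 3  bus=[BusRdX]  L1: P0=I P1=I P2=M  mem[L1]=70
2. P0: load  L0  bus=[BusRd]  L0: P0=E P1=I P2=I  mem[L0]=90
3. P0: store L1 := 47  bus=[BusRdX,Flush]  L1: P0=M P1=I P2=I  mem[L1]=3
4. P2: load  L1  bus=[BusRd]  L1: P0=O P1=I P2=S  mem[L1]=3
5. P0: store L1 := 93  bus=[BusUpgr]  L1: P0=M P1=I P2=I  mem[L1]=3
6. P1: load  L0  bus=[BusRd]  L0: P0=S P1=S P2=I  mem[L0]=90
7. P0: load  L1  bus=[-]  L1: P0=M P1=I P2=I  mem[L1]=3
8. P0: store L1 := 45  bus=[-]  L1: P0=M P1=I P2=I  mem[L1]=3
9. P1: load  L0  bus=[-]  L0: P0=S P1=S P2=I  mem[L0]=90
10. P1: store L1 := 5  bus=[BusRdX,Flush]  L1: P0=I P1=M P2=I  mem[L1]=45
11. P0: store L1 := 44  bus=[BusRdX,Flush]  L1: P0=M P1=I P2=I  mem[L1]=5
12. P0: store L0 := 54  bus=[BusUpgr]  L0: P0=M P1=I P2=I  mem[L0]=90
13. P2: load  L1  bus=[BusRd]  L1: P0=O P1=I P2=S  mem[L1]=5
14. P0: load  L1  bus=[-]  L1: P0=O P1=I P2=S  mem[L1]=5
15. P0: load  L1  bus=[-]  L1: P0=O P1=I P2=S  mem[L1]=5
16. P0: load  L1  bus=[-]  L1: P0=O P1=I P2=S  mem[L1]=5
17. P0: load  L0  bus=[-]  L0: P0=M P1=I P2=I  mem[L0]=90
18. P0: store L1 := 39  bus=[BusUpgr]  L1: P0=M P1=I P2=I  mem[L1]=5
19. P2: store L0 := 85  bus=[BusRdX,Flush]  L0: P0=I P1=I P2=M  mem[L0]=54
20. P1: store L1 := 20  bus=[BusRdX,Flush]  L1: P0=I P1=M P2=I  mem[L1]=39
21. P1: load  L1  bus=[-]  L1: P0=I P1=M P2=I  mem[L1]=39
22. P0: load  L0  bus=[BusRd]  L0: P0=S P1=I P2=O  mem[L0]=54
23. P2: store L1 := 80  bus=[BusRdX,Flush]  L1: P0=I P1=I P2=M  mem[L1]=20
24. P0: store L1 := 59  bus=[BusRdX,Flush]  L1: P0=M P1=I P2=I  mem[L1]=80
25. P2: load  L0  bus=[-]  L0: P0=S P1=I P2=O  mem[L0]=54
26. P1: load  L1  bus=[BusRd]  L1: P0=O P1=S P2=I  mem[L1]=80
27. P2: store L1 := 19  bus=[BusRdX,Flush]  L1: P0=I P1=I P2=M  mem[L1]=59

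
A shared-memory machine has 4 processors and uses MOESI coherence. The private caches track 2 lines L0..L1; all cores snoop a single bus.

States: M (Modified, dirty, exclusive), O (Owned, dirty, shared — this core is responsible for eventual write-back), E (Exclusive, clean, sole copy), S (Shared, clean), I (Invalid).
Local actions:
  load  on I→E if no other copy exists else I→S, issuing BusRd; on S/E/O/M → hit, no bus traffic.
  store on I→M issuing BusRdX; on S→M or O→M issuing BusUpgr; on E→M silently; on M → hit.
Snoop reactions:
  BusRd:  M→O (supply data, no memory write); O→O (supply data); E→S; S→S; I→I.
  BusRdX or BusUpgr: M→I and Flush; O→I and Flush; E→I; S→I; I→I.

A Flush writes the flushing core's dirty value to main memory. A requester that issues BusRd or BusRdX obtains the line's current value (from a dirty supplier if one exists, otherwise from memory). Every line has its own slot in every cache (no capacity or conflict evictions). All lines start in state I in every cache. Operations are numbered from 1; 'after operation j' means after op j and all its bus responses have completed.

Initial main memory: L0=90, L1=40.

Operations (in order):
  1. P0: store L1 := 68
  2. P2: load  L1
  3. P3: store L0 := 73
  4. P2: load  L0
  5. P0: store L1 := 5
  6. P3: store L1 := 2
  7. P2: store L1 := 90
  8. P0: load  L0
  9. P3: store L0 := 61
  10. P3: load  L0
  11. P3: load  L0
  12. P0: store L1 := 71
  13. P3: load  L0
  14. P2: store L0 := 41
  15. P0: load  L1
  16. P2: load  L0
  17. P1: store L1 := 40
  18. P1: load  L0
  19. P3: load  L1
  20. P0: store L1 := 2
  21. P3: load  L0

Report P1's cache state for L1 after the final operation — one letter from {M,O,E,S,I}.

state = I

[1] P0: store L1 := 68 | P0:M(68), P1:I, P2:I, P3:I | bus: BusRdX
[2] P2: load  L1 | P0:O(68), P1:I, P2:S(68), P3:I | bus: BusRd
[3] P3: store L0 := 73 | P0:I, P1:I, P2:I, P3:M(73) | bus: BusRdX
[4] P2: load  L0 | P0:I, P1:I, P2:S(73), P3:O(73) | bus: BusRd
[5] P0: store L1 := 5 | P0:M(5), P1:I, P2:I, P3:I | bus: BusUpgr
[6] P3: store L1 := 2 | P0:I, P1:I, P2:I, P3:M(2) | bus: BusRdX,Flush
[7] P2: store L1 := 90 | P0:I, P1:I, P2:M(90), P3:I | bus: BusRdX,Flush
[8] P0: load  L0 | P0:S(73), P1:I, P2:S(73), P3:O(73) | bus: BusRd
[9] P3: store L0 := 61 | P0:I, P1:I, P2:I, P3:M(61) | bus: BusUpgr
[10] P3: load  L0 | P0:I, P1:I, P2:I, P3:M(61) | bus: none
[11] P3: load  L0 | P0:I, P1:I, P2:I, P3:M(61) | bus: none
[12] P0: store L1 := 71 | P0:M(71), P1:I, P2:I, P3:I | bus: BusRdX,Flush
[13] P3: load  L0 | P0:I, P1:I, P2:I, P3:M(61) | bus: none
[14] P2: store L0 := 41 | P0:I, P1:I, P2:M(41), P3:I | bus: BusRdX,Flush
[15] P0: load  L1 | P0:M(71), P1:I, P2:I, P3:I | bus: none
[16] P2: load  L0 | P0:I, P1:I, P2:M(41), P3:I | bus: none
[17] P1: store L1 := 40 | P0:I, P1:M(40), P2:I, P3:I | bus: BusRdX,Flush
[18] P1: load  L0 | P0:I, P1:S(41), P2:O(41), P3:I | bus: BusRd
[19] P3: load  L1 | P0:I, P1:O(40), P2:I, P3:S(40) | bus: BusRd
[20] P0: store L1 := 2 | P0:M(2), P1:I, P2:I, P3:I | bus: BusRdX,Flush
[21] P3: load  L0 | P0:I, P1:S(41), P2:O(41), P3:S(41) | bus: BusRd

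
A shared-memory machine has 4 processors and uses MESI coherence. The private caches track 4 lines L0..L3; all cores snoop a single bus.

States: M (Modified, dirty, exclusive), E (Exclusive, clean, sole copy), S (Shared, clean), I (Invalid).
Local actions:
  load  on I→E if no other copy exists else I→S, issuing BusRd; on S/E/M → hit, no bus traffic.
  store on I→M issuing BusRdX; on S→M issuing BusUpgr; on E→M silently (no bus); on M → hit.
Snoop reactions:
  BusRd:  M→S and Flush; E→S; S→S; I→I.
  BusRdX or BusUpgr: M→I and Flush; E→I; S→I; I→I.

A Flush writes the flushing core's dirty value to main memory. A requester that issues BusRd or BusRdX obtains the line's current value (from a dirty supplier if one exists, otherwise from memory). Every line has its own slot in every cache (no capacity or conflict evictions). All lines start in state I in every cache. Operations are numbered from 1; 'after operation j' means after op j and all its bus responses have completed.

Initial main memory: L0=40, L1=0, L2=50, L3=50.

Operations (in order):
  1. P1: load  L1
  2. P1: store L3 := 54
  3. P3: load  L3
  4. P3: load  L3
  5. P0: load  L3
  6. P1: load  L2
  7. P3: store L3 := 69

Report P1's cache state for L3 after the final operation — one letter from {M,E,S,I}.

step 1: P1: load  L1  ⟶  IEII  (L1)  txn=BusRd  M[L1]=0
step 2: P1: store L3 := 54  ⟶  IMII  (L3)  txn=BusRdX  M[L3]=50
step 3: P3: load  L3  ⟶  ISIS  (L3)  txn=BusRd+Flush  M[L3]=54
step 4: P3: load  L3  ⟶  ISIS  (L3)  txn=∅  M[L3]=54
step 5: P0: load  L3  ⟶  SSIS  (L3)  txn=BusRd  M[L3]=54
step 6: P1: load  L2  ⟶  IEII  (L2)  txn=BusRd  M[L2]=50
step 7: P3: store L3 := 69  ⟶  IIIM  (L3)  txn=BusUpgr  M[L3]=54

state = I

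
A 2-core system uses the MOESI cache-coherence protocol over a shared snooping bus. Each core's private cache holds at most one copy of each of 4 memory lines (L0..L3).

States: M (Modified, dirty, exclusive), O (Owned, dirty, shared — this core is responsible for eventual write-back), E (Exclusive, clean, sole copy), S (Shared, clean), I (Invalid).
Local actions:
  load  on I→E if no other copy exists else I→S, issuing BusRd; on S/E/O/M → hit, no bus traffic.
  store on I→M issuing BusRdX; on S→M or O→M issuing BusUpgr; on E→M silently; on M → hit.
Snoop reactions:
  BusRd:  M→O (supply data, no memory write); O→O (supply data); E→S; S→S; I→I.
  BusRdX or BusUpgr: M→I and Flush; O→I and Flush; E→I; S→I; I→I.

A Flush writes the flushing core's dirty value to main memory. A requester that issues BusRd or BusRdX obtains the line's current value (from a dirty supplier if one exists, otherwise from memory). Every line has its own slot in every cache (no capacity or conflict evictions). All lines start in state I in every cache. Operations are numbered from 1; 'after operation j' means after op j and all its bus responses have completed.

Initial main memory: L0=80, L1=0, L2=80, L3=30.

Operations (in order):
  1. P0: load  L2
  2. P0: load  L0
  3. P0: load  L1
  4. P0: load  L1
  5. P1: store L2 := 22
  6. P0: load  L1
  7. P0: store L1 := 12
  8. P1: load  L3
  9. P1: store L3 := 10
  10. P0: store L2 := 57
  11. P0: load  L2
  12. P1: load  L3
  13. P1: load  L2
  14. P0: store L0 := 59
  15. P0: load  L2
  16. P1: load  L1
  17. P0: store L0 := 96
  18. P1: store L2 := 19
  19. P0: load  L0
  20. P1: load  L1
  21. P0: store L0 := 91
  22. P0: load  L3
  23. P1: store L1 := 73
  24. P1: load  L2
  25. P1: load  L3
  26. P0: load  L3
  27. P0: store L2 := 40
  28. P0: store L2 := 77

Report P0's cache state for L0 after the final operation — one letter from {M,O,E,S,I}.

state = M

step 1: P0: load  L2  ⟶  EI  (L2)  txn=BusRd  M[L2]=80
step 2: P0: load  L0  ⟶  EI  (L0)  txn=BusRd  M[L0]=80
step 3: P0: load  L1  ⟶  EI  (L1)  txn=BusRd  M[L1]=0
step 4: P0: load  L1  ⟶  EI  (L1)  txn=∅  M[L1]=0
step 5: P1: store L2 := 22  ⟶  IM  (L2)  txn=BusRdX  M[L2]=80
step 6: P0: load  L1  ⟶  EI  (L1)  txn=∅  M[L1]=0
step 7: P0: store L1 := 12  ⟶  MI  (L1)  txn=∅  M[L1]=0
step 8: P1: load  L3  ⟶  IE  (L3)  txn=BusRd  M[L3]=30
step 9: P1: store L3 := 10  ⟶  IM  (L3)  txn=∅  M[L3]=30
step 10: P0: store L2 := 57  ⟶  MI  (L2)  txn=BusRdX+Flush  M[L2]=22
step 11: P0: load  L2  ⟶  MI  (L2)  txn=∅  M[L2]=22
step 12: P1: load  L3  ⟶  IM  (L3)  txn=∅  M[L3]=30
step 13: P1: load  L2  ⟶  OS  (L2)  txn=BusRd  M[L2]=22
step 14: P0: store L0 := 59  ⟶  MI  (L0)  txn=∅  M[L0]=80
step 15: P0: load  L2  ⟶  OS  (L2)  txn=∅  M[L2]=22
step 16: P1: load  L1  ⟶  OS  (L1)  txn=BusRd  M[L1]=0
step 17: P0: store L0 := 96  ⟶  MI  (L0)  txn=∅  M[L0]=80
step 18: P1: store L2 := 19  ⟶  IM  (L2)  txn=BusUpgr+Flush  M[L2]=57
step 19: P0: load  L0  ⟶  MI  (L0)  txn=∅  M[L0]=80
step 20: P1: load  L1  ⟶  OS  (L1)  txn=∅  M[L1]=0
step 21: P0: store L0 := 91  ⟶  MI  (L0)  txn=∅  M[L0]=80
step 22: P0: load  L3  ⟶  SO  (L3)  txn=BusRd  M[L3]=30
step 23: P1: store L1 := 73  ⟶  IM  (L1)  txn=BusUpgr+Flush  M[L1]=12
step 24: P1: load  L2  ⟶  IM  (L2)  txn=∅  M[L2]=57
step 25: P1: load  L3  ⟶  SO  (L3)  txn=∅  M[L3]=30
step 26: P0: load  L3  ⟶  SO  (L3)  txn=∅  M[L3]=30
step 27: P0: store L2 := 40  ⟶  MI  (L2)  txn=BusRdX+Flush  M[L2]=19
step 28: P0: store L2 := 77  ⟶  MI  (L2)  txn=∅  M[L2]=19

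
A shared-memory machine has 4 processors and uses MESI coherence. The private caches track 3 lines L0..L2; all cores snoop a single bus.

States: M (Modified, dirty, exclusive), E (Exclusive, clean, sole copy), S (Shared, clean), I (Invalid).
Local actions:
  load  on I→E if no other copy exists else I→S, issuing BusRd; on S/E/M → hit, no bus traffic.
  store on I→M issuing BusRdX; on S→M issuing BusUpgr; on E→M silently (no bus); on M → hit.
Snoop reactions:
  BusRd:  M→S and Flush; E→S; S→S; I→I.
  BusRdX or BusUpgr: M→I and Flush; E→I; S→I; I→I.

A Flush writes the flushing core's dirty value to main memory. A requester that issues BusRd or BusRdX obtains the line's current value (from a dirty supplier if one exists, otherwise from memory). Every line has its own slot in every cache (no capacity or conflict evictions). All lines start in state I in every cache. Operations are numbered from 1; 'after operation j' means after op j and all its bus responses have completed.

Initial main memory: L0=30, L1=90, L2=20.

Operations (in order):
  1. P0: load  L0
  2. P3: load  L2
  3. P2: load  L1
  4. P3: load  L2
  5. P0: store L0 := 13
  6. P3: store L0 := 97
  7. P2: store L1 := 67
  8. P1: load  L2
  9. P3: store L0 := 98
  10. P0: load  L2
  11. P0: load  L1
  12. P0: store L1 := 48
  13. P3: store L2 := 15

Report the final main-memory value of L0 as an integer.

1. P0: load  L0  bus=[BusRd]  L0: P0=E P1=I P2=I P3=I  mem[L0]=30
2. P3: load  L2  bus=[BusRd]  L2: P0=I P1=I P2=I P3=E  mem[L2]=20
3. P2: load  L1  bus=[BusRd]  L1: P0=I P1=I P2=E P3=I  mem[L1]=90
4. P3: load  L2  bus=[-]  L2: P0=I P1=I P2=I P3=E  mem[L2]=20
5. P0: store L0 := 13  bus=[-]  L0: P0=M P1=I P2=I P3=I  mem[L0]=30
6. P3: store L0 := 97  bus=[BusRdX,Flush]  L0: P0=I P1=I P2=I P3=M  mem[L0]=13
7. P2: store L1 := 67  bus=[-]  L1: P0=I P1=I P2=M P3=I  mem[L1]=90
8. P1: load  L2  bus=[BusRd]  L2: P0=I P1=S P2=I P3=S  mem[L2]=20
9. P3: store L0 := 98  bus=[-]  L0: P0=I P1=I P2=I P3=M  mem[L0]=13
10. P0: load  L2  bus=[BusRd]  L2: P0=S P1=S P2=I P3=S  mem[L2]=20
11. P0: load  L1  bus=[BusRd,Flush]  L1: P0=S P1=I P2=S P3=I  mem[L1]=67
12. P0: store L1 := 48  bus=[BusUpgr]  L1: P0=M P1=I P2=I P3=I  mem[L1]=67
13. P3: store L2 := 15  bus=[BusUpgr]  L2: P0=I P1=I P2=I P3=M  mem[L2]=20

memory[L0] = 13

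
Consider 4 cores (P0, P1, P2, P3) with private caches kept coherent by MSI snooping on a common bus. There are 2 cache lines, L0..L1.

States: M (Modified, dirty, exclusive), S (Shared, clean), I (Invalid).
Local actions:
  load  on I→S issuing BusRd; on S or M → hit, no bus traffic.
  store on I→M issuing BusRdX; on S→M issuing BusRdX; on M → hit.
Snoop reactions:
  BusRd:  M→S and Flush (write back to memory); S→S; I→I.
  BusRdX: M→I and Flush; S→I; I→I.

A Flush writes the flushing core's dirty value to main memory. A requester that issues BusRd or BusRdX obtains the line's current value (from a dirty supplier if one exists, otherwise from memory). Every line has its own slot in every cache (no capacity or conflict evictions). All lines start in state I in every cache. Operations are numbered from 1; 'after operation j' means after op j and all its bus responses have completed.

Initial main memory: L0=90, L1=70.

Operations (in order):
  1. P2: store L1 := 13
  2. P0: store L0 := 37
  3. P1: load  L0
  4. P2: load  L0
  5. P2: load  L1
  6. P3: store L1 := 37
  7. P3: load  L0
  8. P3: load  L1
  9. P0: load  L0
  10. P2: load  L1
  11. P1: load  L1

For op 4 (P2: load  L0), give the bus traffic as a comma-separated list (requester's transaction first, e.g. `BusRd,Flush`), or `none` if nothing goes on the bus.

bus = BusRd

step 1: P2: store L1 := 13  ⟶  IIMI  (L1)  txn=BusRdX  M[L1]=70
step 2: P0: store L0 := 37  ⟶  MIII  (L0)  txn=BusRdX  M[L0]=90
step 3: P1: load  L0  ⟶  SSII  (L0)  txn=BusRd+Flush  M[L0]=37
step 4: P2: load  L0  ⟶  SSSI  (L0)  txn=BusRd  M[L0]=37
step 5: P2: load  L1  ⟶  IIMI  (L1)  txn=∅  M[L1]=70
step 6: P3: store L1 := 37  ⟶  IIIM  (L1)  txn=BusRdX+Flush  M[L1]=13
step 7: P3: load  L0  ⟶  SSSS  (L0)  txn=BusRd  M[L0]=37
step 8: P3: load  L1  ⟶  IIIM  (L1)  txn=∅  M[L1]=13
step 9: P0: load  L0  ⟶  SSSS  (L0)  txn=∅  M[L0]=37
step 10: P2: load  L1  ⟶  IISS  (L1)  txn=BusRd+Flush  M[L1]=37
step 11: P1: load  L1  ⟶  ISSS  (L1)  txn=BusRd  M[L1]=37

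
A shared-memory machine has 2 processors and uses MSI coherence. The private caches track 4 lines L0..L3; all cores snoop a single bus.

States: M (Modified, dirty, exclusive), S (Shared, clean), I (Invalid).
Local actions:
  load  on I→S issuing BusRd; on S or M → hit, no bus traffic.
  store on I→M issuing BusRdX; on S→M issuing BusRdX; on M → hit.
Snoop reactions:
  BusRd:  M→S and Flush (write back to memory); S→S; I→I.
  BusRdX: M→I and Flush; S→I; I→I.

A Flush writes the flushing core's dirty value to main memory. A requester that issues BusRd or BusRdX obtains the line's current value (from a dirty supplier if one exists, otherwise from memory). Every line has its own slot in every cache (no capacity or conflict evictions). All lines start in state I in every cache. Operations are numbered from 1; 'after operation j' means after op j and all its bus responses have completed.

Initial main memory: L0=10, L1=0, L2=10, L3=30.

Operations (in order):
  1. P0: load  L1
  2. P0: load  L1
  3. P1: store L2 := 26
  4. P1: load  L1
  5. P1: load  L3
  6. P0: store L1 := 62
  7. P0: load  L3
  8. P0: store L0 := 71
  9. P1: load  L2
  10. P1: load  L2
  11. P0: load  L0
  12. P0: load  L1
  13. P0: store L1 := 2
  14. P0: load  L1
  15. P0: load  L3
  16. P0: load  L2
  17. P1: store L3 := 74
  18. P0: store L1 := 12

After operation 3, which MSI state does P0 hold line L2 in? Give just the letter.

state = I

  op1 P0: load  L1 → S/I on L1; bus BusRd; mem=0
  op2 P0: load  L1 → S/I on L1; bus (none); mem=0
  op3 P1: store L2 := 26 → I/M on L2; bus BusRdX; mem=10
  op4 P1: load  L1 → S/S on L1; bus BusRd; mem=0
  op5 P1: load  L3 → I/S on L3; bus BusRd; mem=30
  op6 P0: store L1 := 62 → M/I on L1; bus BusRdX; mem=0
  op7 P0: load  L3 → S/S on L3; bus BusRd; mem=30
  op8 P0: store L0 := 71 → M/I on L0; bus BusRdX; mem=10
  op9 P1: load  L2 → I/M on L2; bus (none); mem=10
  op10 P1: load  L2 → I/M on L2; bus (none); mem=10
  op11 P0: load  L0 → M/I on L0; bus (none); mem=10
  op12 P0: load  L1 → M/I on L1; bus (none); mem=0
  op13 P0: store L1 := 2 → M/I on L1; bus (none); mem=0
  op14 P0: load  L1 → M/I on L1; bus (none); mem=0
  op15 P0: load  L3 → S/S on L3; bus (none); mem=30
  op16 P0: load  L2 → S/S on L2; bus BusRd Flush; mem=26
  op17 P1: store L3 := 74 → I/M on L3; bus BusRdX; mem=30
  op18 P0: store L1 := 12 → M/I on L1; bus (none); mem=0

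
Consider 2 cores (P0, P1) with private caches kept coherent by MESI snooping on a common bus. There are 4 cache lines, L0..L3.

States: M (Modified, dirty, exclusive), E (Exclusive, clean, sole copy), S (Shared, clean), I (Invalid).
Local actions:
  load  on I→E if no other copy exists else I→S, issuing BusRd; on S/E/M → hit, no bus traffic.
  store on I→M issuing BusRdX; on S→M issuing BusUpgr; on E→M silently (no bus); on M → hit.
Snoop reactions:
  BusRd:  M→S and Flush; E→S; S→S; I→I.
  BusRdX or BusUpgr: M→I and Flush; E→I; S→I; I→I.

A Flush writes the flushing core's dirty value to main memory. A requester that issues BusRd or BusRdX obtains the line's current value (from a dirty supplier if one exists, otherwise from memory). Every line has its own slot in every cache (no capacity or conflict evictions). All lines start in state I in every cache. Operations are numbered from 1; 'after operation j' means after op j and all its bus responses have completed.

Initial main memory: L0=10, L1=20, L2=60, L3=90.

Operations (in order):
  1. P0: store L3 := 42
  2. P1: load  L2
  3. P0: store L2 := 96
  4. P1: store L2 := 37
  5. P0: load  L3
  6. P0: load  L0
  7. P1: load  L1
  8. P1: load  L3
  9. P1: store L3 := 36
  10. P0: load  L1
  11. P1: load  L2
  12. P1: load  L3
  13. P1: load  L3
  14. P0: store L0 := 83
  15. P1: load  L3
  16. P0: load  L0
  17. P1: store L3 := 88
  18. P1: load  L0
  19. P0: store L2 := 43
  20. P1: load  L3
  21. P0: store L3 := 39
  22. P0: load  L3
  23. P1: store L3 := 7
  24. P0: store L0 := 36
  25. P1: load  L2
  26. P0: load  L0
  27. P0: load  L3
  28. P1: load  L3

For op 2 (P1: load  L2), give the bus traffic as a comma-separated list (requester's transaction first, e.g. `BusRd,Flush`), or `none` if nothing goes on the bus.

bus = BusRd

1. P0: store L3 := 42  bus=[BusRdX]  L3: P0=M P1=I  mem[L3]=90
2. P1: load  L2  bus=[BusRd]  L2: P0=I P1=E  mem[L2]=60
3. P0: store L2 := 96  bus=[BusRdX]  L2: P0=M P1=I  mem[L2]=60
4. P1: store L2 := 37  bus=[BusRdX,Flush]  L2: P0=I P1=M  mem[L2]=96
5. P0: load  L3  bus=[-]  L3: P0=M P1=I  mem[L3]=90
6. P0: load  L0  bus=[BusRd]  L0: P0=E P1=I  mem[L0]=10
7. P1: load  L1  bus=[BusRd]  L1: P0=I P1=E  mem[L1]=20
8. P1: load  L3  bus=[BusRd,Flush]  L3: P0=S P1=S  mem[L3]=42
9. P1: store L3 := 36  bus=[BusUpgr]  L3: P0=I P1=M  mem[L3]=42
10. P0: load  L1  bus=[BusRd]  L1: P0=S P1=S  mem[L1]=20
11. P1: load  L2  bus=[-]  L2: P0=I P1=M  mem[L2]=96
12. P1: load  L3  bus=[-]  L3: P0=I P1=M  mem[L3]=42
13. P1: load  L3  bus=[-]  L3: P0=I P1=M  mem[L3]=42
14. P0: store L0 := 83  bus=[-]  L0: P0=M P1=I  mem[L0]=10
15. P1: load  L3  bus=[-]  L3: P0=I P1=M  mem[L3]=42
16. P0: load  L0  bus=[-]  L0: P0=M P1=I  mem[L0]=10
17. P1: store L3 := 88  bus=[-]  L3: P0=I P1=M  mem[L3]=42
18. P1: load  L0  bus=[BusRd,Flush]  L0: P0=S P1=S  mem[L0]=83
19. P0: store L2 := 43  bus=[BusRdX,Flush]  L2: P0=M P1=I  mem[L2]=37
20. P1: load  L3  bus=[-]  L3: P0=I P1=M  mem[L3]=42
21. P0: store L3 := 39  bus=[BusRdX,Flush]  L3: P0=M P1=I  mem[L3]=88
22. P0: load  L3  bus=[-]  L3: P0=M P1=I  mem[L3]=88
23. P1: store L3 := 7  bus=[BusRdX,Flush]  L3: P0=I P1=M  mem[L3]=39
24. P0: store L0 := 36  bus=[BusUpgr]  L0: P0=M P1=I  mem[L0]=83
25. P1: load  L2  bus=[BusRd,Flush]  L2: P0=S P1=S  mem[L2]=43
26. P0: load  L0  bus=[-]  L0: P0=M P1=I  mem[L0]=83
27. P0: load  L3  bus=[BusRd,Flush]  L3: P0=S P1=S  mem[L3]=7
28. P1: load  L3  bus=[-]  L3: P0=S P1=S  mem[L3]=7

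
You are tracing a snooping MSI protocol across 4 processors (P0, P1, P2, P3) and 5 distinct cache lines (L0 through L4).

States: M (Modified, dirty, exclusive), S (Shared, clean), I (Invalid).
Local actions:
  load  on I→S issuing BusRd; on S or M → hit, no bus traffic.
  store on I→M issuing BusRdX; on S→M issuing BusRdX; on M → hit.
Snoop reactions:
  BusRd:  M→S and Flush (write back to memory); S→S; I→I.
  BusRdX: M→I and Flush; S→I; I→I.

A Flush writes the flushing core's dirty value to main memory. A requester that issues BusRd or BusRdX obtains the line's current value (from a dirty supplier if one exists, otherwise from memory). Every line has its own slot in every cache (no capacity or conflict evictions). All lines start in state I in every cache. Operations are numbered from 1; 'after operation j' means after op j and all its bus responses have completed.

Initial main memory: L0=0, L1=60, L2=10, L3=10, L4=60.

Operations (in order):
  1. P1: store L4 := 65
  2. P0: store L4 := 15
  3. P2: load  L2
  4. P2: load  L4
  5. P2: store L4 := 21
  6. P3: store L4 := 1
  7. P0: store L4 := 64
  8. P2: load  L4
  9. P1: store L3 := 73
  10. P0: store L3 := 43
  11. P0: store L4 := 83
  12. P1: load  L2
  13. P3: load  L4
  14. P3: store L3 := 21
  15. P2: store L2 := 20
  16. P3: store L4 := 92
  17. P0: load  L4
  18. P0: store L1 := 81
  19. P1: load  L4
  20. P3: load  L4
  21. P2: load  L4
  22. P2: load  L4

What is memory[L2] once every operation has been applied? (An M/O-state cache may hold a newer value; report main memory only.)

  op1 P1: store L4 := 65 → I/M/I/I on L4; bus BusRdX; mem=60
  op2 P0: store L4 := 15 → M/I/I/I on L4; bus BusRdX Flush; mem=65
  op3 P2: load  L2 → I/I/S/I on L2; bus BusRd; mem=10
  op4 P2: load  L4 → S/I/S/I on L4; bus BusRd Flush; mem=15
  op5 P2: store L4 := 21 → I/I/M/I on L4; bus BusRdX; mem=15
  op6 P3: store L4 := 1 → I/I/I/M on L4; bus BusRdX Flush; mem=21
  op7 P0: store L4 := 64 → M/I/I/I on L4; bus BusRdX Flush; mem=1
  op8 P2: load  L4 → S/I/S/I on L4; bus BusRd Flush; mem=64
  op9 P1: store L3 := 73 → I/M/I/I on L3; bus BusRdX; mem=10
  op10 P0: store L3 := 43 → M/I/I/I on L3; bus BusRdX Flush; mem=73
  op11 P0: store L4 := 83 → M/I/I/I on L4; bus BusRdX; mem=64
  op12 P1: load  L2 → I/S/S/I on L2; bus BusRd; mem=10
  op13 P3: load  L4 → S/I/I/S on L4; bus BusRd Flush; mem=83
  op14 P3: store L3 := 21 → I/I/I/M on L3; bus BusRdX Flush; mem=43
  op15 P2: store L2 := 20 → I/I/M/I on L2; bus BusRdX; mem=10
  op16 P3: store L4 := 92 → I/I/I/M on L4; bus BusRdX; mem=83
  op17 P0: load  L4 → S/I/I/S on L4; bus BusRd Flush; mem=92
  op18 P0: store L1 := 81 → M/I/I/I on L1; bus BusRdX; mem=60
  op19 P1: load  L4 → S/S/I/S on L4; bus BusRd; mem=92
  op20 P3: load  L4 → S/S/I/S on L4; bus (none); mem=92
  op21 P2: load  L4 → S/S/S/S on L4; bus BusRd; mem=92
  op22 P2: load  L4 → S/S/S/S on L4; bus (none); mem=92

memory[L2] = 10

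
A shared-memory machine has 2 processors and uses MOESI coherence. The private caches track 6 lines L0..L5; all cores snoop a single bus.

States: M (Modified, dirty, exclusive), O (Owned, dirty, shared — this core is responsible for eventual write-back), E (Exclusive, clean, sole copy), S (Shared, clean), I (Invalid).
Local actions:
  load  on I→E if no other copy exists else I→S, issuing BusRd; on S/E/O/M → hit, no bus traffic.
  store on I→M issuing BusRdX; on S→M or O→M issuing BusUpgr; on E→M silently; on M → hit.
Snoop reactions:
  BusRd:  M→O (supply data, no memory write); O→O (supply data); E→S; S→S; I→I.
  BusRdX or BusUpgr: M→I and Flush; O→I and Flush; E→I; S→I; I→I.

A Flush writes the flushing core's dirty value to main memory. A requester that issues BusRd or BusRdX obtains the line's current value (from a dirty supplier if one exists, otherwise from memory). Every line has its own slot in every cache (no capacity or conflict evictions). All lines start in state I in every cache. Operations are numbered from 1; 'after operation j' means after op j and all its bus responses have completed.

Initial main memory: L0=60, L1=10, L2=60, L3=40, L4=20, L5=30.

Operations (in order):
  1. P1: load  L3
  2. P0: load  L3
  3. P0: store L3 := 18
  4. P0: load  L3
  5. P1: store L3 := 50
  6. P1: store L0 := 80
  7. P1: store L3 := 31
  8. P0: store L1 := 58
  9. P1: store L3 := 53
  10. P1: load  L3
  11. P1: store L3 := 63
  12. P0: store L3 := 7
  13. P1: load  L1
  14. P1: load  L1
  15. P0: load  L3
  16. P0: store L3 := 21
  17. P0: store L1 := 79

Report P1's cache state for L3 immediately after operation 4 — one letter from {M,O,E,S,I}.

state = I

[1] P1: load  L3 | P0:I, P1:E(40) | bus: BusRd
[2] P0: load  L3 | P0:S(40), P1:S(40) | bus: BusRd
[3] P0: store L3 := 18 | P0:M(18), P1:I | bus: BusUpgr
[4] P0: load  L3 | P0:M(18), P1:I | bus: none
[5] P1: store L3 := 50 | P0:I, P1:M(50) | bus: BusRdX,Flush
[6] P1: store L0 := 80 | P0:I, P1:M(80) | bus: BusRdX
[7] P1: store L3 := 31 | P0:I, P1:M(31) | bus: none
[8] P0: store L1 := 58 | P0:M(58), P1:I | bus: BusRdX
[9] P1: store L3 := 53 | P0:I, P1:M(53) | bus: none
[10] P1: load  L3 | P0:I, P1:M(53) | bus: none
[11] P1: store L3 := 63 | P0:I, P1:M(63) | bus: none
[12] P0: store L3 := 7 | P0:M(7), P1:I | bus: BusRdX,Flush
[13] P1: load  L1 | P0:O(58), P1:S(58) | bus: BusRd
[14] P1: load  L1 | P0:O(58), P1:S(58) | bus: none
[15] P0: load  L3 | P0:M(7), P1:I | bus: none
[16] P0: store L3 := 21 | P0:M(21), P1:I | bus: none
[17] P0: store L1 := 79 | P0:M(79), P1:I | bus: BusUpgr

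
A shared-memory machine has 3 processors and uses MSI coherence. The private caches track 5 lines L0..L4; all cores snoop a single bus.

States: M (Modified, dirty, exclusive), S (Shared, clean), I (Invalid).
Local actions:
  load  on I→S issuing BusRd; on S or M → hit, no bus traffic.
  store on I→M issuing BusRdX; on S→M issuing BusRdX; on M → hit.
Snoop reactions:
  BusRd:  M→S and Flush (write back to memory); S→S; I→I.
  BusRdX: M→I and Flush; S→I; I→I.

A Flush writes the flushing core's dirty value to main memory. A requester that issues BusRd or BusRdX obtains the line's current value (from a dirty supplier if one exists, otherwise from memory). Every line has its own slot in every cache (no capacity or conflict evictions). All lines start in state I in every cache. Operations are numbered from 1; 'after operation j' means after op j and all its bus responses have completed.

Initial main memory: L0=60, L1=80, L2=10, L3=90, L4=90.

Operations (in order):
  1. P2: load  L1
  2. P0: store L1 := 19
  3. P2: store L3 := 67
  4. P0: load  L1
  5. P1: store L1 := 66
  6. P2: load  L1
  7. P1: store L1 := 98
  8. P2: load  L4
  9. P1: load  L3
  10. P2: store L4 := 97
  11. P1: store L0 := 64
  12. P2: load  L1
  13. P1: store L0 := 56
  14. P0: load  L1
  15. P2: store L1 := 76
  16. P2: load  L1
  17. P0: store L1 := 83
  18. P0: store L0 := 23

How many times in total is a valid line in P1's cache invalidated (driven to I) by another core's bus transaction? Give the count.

1. P2: load  L1  bus=[BusRd]  L1: P0=I P1=I P2=S  mem[L1]=80
2. P0: store L1 := 19  bus=[BusRdX]  L1: P0=M P1=I P2=I  mem[L1]=80
3. P2: store L3 := 67  bus=[BusRdX]  L3: P0=I P1=I P2=M  mem[L3]=90
4. P0: load  L1  bus=[-]  L1: P0=M P1=I P2=I  mem[L1]=80
5. P1: store L1 := 66  bus=[BusRdX,Flush]  L1: P0=I P1=M P2=I  mem[L1]=19
6. P2: load  L1  bus=[BusRd,Flush]  L1: P0=I P1=S P2=S  mem[L1]=66
7. P1: store L1 := 98  bus=[BusRdX]  L1: P0=I P1=M P2=I  mem[L1]=66
8. P2: load  L4  bus=[BusRd]  L4: P0=I P1=I P2=S  mem[L4]=90
9. P1: load  L3  bus=[BusRd,Flush]  L3: P0=I P1=S P2=S  mem[L3]=67
10. P2: store L4 := 97  bus=[BusRdX]  L4: P0=I P1=I P2=M  mem[L4]=90
11. P1: store L0 := 64  bus=[BusRdX]  L0: P0=I P1=M P2=I  mem[L0]=60
12. P2: load  L1  bus=[BusRd,Flush]  L1: P0=I P1=S P2=S  mem[L1]=98
13. P1: store L0 := 56  bus=[-]  L0: P0=I P1=M P2=I  mem[L0]=60
14. P0: load  L1  bus=[BusRd]  L1: P0=S P1=S P2=S  mem[L1]=98
15. P2: store L1 := 76  bus=[BusRdX]  L1: P0=I P1=I P2=M  mem[L1]=98
16. P2: load  L1  bus=[-]  L1: P0=I P1=I P2=M  mem[L1]=98
17. P0: store L1 := 83  bus=[BusRdX,Flush]  L1: P0=M P1=I P2=I  mem[L1]=76
18. P0: store L0 := 23  bus=[BusRdX,Flush]  L0: P0=M P1=I P2=I  mem[L0]=56

invalidations = 2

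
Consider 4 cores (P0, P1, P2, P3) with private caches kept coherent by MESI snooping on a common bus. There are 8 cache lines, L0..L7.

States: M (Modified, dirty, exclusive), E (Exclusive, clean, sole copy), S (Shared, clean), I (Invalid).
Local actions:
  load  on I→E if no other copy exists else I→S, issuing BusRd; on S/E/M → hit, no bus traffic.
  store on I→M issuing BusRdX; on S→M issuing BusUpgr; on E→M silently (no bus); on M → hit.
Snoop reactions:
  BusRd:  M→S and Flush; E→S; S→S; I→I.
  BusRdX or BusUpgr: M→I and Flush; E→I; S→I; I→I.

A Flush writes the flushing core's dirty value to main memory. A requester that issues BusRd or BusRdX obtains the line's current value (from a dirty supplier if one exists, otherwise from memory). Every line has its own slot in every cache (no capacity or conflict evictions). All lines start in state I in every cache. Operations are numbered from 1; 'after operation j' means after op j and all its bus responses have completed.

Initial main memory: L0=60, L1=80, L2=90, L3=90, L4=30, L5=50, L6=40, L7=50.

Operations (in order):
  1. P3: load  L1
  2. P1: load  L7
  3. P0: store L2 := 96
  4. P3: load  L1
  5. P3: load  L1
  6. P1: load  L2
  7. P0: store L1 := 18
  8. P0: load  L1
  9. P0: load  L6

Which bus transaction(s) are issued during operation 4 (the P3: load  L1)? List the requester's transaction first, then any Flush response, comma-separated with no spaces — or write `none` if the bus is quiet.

bus = none

[1] P3: load  L1 | P0:I, P1:I, P2:I, P3:E(80) | bus: BusRd
[2] P1: load  L7 | P0:I, P1:E(50), P2:I, P3:I | bus: BusRd
[3] P0: store L2 := 96 | P0:M(96), P1:I, P2:I, P3:I | bus: BusRdX
[4] P3: load  L1 | P0:I, P1:I, P2:I, P3:E(80) | bus: none
[5] P3: load  L1 | P0:I, P1:I, P2:I, P3:E(80) | bus: none
[6] P1: load  L2 | P0:S(96), P1:S(96), P2:I, P3:I | bus: BusRd,Flush
[7] P0: store L1 := 18 | P0:M(18), P1:I, P2:I, P3:I | bus: BusRdX
[8] P0: load  L1 | P0:M(18), P1:I, P2:I, P3:I | bus: none
[9] P0: load  L6 | P0:E(40), P1:I, P2:I, P3:I | bus: BusRd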